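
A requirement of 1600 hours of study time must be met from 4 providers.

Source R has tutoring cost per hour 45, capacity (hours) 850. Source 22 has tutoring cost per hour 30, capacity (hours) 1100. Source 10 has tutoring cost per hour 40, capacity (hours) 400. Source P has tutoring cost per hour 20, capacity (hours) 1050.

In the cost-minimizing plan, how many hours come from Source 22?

Use providers in increasing cost order.
Source P (20): use full 1050 ; 550 hours to go.
Source 22 at 30: take 550 of its 1100 ; requirement met.
Source 10, Source R: unused.

550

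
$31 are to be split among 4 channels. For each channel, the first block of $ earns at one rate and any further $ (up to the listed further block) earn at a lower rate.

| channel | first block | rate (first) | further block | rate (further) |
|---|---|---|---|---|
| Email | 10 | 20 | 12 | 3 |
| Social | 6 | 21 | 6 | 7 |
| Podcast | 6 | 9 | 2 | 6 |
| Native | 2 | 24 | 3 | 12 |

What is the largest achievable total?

Rank every tier by rate: Native/first 24 > Social/first 21 > Email/first 20 > Native/second 12 > Podcast/first 9 > Social/second 7 > Podcast/second 6 > Email/second 3.
Native first at 24: fill all 2 → 29 left.
Social/first (21): +6 → 23 left.
Email/first (20): +10 → 13 left.
Fill Native second block (3 at 12) → 10 left.
Podcast/first (9): +6 → 4 left.
Social second at 7: only 4 left, fill 4.
Total = 24×2 + 21×6 + 20×10 + 12×3 + 9×6 + 7×4 = 492.

492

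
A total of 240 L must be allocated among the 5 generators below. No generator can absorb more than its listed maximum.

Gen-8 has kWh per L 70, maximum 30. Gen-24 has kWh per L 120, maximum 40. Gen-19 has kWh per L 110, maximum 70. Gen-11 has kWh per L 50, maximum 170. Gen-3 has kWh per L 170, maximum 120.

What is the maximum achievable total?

33600

Rank by kWh per L: Gen-3 170 > Gen-24 120 > Gen-19 110 > Gen-8 70 > Gen-11 50.
Gen-3 takes 120 to reach its cap of 120 — 120 left.
Gen-24 takes 40 to reach its cap of 40 — 80 left.
Gen-19 takes 70 to reach its cap of 70 — 10 left.
Gen-8: +10 (room for 30) → 10. Pool exhausted.
Total = 70×10 + 120×40 + 110×70 + 170×120 = 33600.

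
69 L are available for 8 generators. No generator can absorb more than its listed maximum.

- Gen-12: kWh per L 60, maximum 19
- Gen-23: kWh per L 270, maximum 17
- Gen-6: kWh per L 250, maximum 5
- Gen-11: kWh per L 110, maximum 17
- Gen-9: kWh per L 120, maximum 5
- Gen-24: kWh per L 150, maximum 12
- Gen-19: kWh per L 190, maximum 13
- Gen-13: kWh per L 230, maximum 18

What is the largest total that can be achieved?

14730

Highest kWh per L first: Gen-23 270 > Gen-6 250 > Gen-13 230 > Gen-19 190 > Gen-24 150 > Gen-9 120 > Gen-11 110 > Gen-12 60.
Gen-23: +17 to 17 (cap) → 52 left.
Give Gen-6 5 to hit its cap of 5 → 47 left.
Gen-13: +18 to 18 (cap) → 29 left.
Give Gen-19 13 to hit its cap of 13 → 16 left.
Give Gen-24 12 to hit its cap of 12 → 4 left.
Gen-9 has room for 5 but only 4 remain, so it gets 4.
Total = 270×17 + 250×5 + 120×4 + 150×12 + 190×13 + 230×18 = 14730.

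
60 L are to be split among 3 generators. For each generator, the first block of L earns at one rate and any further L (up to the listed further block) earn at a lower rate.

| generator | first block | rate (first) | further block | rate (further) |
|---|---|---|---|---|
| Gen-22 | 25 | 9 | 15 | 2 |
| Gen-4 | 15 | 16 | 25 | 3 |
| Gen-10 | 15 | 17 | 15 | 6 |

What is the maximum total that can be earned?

750

Rank every tier by rate: Gen-10/first 17 > Gen-4/first 16 > Gen-22/first 9 > Gen-10/second 6 > Gen-4/second 3 > Gen-22/second 2.
Fill Gen-10 first block (15 at 17) ; 45 left.
Fill Gen-4 first block (15 at 16) ; 30 left.
Fill Gen-22 first block (25 at 9) ; 5 left.
5 remain; put them into Gen-10 second at 6.
Total = 17×15 + 16×15 + 9×25 + 6×5 = 750.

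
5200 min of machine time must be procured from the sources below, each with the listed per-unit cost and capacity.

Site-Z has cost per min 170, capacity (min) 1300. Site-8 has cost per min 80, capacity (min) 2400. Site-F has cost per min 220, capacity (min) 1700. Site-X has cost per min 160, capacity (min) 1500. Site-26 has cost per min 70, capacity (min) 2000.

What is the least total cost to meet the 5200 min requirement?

460000

Fill from the cheapest source first.
Take 2000 from Site-26 at 70 → need 3200 more.
Take 2400 from Site-8 at 80 → need 800 more.
Take 800 from Site-X at 160 to finish.
Site-Z, Site-F: unused.
Cost = 2000×70 + 2400×80 + 800×160 = 460000.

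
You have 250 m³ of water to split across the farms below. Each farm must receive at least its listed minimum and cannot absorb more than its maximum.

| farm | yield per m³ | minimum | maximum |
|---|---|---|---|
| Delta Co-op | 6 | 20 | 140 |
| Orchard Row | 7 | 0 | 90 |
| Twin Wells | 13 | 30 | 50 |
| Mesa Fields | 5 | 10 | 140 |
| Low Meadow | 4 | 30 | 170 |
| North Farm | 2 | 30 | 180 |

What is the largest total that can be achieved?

Meeting every minimum uses 20+0+30+10+30+30 = 120 m³, leaving 130.
Rank by yield per m³: Twin Wells 13 > Orchard Row 7 > Delta Co-op 6 > Mesa Fields 5 > Low Meadow 4 > North Farm 2.
Give Twin Wells 20 more to hit its cap of 50 — 110 left.
Orchard Row: +90 to 90 (cap) — 20 left.
Only 20 left; Delta Co-op takes them to reach 40.
Total = 6×40 + 7×90 + 13×50 + 5×10 + 4×30 + 2×30 = 1750.

1750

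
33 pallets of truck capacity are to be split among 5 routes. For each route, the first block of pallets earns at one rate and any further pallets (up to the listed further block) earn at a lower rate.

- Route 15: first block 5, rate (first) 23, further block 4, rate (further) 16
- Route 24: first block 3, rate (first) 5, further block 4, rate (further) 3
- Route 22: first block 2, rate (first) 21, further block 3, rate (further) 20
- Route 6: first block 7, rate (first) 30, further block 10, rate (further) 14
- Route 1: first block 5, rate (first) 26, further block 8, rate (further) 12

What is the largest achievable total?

Rank every tier by rate: Route 6/T1 30 > Route 1/T1 26 > Route 15/T1 23 > Route 22/T1 21 > Route 22/T2 20 > Route 15/T2 16 > Route 6/T2 14 > Route 1/T2 12 > Route 24/T1 5 > Route 24/T2 3.
Fill Route 6 T1 block (7 at 30) ; 26 left.
Fill Route 1 T1 block (5 at 26) ; 21 left.
Fill Route 15 T1 block (5 at 23) ; 16 left.
Route 22 T1 at 21: fill all 2 ; 14 left.
Route 22 T2 at 20: fill all 3 ; 11 left.
Fill Route 15 T2 block (4 at 16) ; 7 left.
Route 6 T2 at 14: only 7 left, fill 7.
Total = 30×7 + 26×5 + 23×5 + 21×2 + 20×3 + 16×4 + 14×7 = 719.

719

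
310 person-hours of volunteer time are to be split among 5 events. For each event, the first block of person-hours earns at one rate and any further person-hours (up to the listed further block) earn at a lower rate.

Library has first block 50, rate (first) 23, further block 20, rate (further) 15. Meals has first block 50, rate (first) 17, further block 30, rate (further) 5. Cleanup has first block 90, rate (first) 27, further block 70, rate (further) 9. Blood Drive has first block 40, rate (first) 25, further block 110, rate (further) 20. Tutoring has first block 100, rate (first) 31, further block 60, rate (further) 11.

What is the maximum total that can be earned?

Treat each block as its own option and order by rate: Tutoring/T1 31 > Cleanup/T1 27 > Blood Drive/T1 25 > Library/T1 23 > Blood Drive/T2 20 > Meals/T1 17 > Library/T2 15 > Tutoring/T2 11 > Cleanup/T2 9 > Meals/T2 5.
Fill Tutoring T1 block (100 at 31) — 210 left.
Fill Cleanup T1 block (90 at 27) — 120 left.
Blood Drive T1 at 25: fill all 40 — 80 left.
Library T1 at 23: fill all 50 — 30 left.
30 remain; put them into Blood Drive T2 at 20.
Total = 31×100 + 27×90 + 25×40 + 23×50 + 20×30 = 8280.

8280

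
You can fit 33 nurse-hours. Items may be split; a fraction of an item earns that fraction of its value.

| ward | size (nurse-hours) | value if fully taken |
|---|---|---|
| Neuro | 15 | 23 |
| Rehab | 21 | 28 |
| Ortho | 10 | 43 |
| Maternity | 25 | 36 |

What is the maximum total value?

77.52

Best value per unit of size first: Ortho 43/10≈4.3, Neuro 23/15≈1.53, Maternity 36/25≈1.44, Rehab 28/21≈1.33.
Ortho: take in full, 10 nurse-hours for value 43 ; 23 left.
Take all of Neuro (15 nurse-hours, value 23) ; 8 nurse-hours left.
Fill the last 8 nurse-hours with part of Maternity: 8/25 of it earns 11.52.
Total value = 77.52.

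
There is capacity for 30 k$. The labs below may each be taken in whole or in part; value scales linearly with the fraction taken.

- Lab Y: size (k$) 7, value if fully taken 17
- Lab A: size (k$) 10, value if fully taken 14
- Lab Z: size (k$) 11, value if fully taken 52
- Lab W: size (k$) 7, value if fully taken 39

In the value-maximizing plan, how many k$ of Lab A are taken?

Sort by value density: Lab W 39/7≈5.57, Lab Z 52/11≈4.73, Lab Y 17/7≈2.43, Lab A 14/10≈1.4.
Lab W: take in full, 7 k$ for value 39 — 23 left.
Lab Z: take in full, 11 k$ for value 52 — 12 left.
Take all of Lab Y (7 k$, value 17) — 5 k$ left.
Fill the last 5 k$ with part of Lab A: 5/10 of it earns 7.

5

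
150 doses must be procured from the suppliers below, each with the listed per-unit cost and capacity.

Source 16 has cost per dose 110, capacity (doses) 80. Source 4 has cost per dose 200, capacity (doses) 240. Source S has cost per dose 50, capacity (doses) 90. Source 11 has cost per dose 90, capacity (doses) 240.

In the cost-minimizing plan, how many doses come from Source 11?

Use suppliers in increasing cost order.
Source S (50): use full 90 → 60 doses to go.
Take 60 from Source 11 at 90 to finish.
Source 16, Source 4: unused.

60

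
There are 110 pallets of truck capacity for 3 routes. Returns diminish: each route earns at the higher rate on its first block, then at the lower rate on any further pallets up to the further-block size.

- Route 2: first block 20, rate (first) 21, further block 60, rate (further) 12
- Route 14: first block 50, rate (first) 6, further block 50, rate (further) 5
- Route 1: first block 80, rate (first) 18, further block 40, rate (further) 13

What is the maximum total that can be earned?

Order all 6 blocks by rate: Route 2/first 21 > Route 1/first 18 > Route 1/second 13 > Route 2/second 12 > Route 14/first 6 > Route 14/second 5.
Fill Route 2 first block (20 at 21) → 90 left.
Fill Route 1 first block (80 at 18) → 10 left.
Route 1/second: +10 of 40 at 13; pool empty.
Total = 21×20 + 18×80 + 13×10 = 1990.

1990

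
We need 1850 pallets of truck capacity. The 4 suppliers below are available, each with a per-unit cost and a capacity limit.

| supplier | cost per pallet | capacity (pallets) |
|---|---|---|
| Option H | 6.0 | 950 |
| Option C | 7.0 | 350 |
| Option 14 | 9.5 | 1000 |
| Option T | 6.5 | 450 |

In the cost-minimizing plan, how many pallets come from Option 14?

100

Fill from the cheapest supplier first.
Option H at 6.0: take all 950 pallets → 900 still needed.
Take 450 from Option T at 6.5 → need 450 more.
Take 350 from Option C at 7.0 → need 100 more.
Take 100 from Option 14 at 9.5 to finish.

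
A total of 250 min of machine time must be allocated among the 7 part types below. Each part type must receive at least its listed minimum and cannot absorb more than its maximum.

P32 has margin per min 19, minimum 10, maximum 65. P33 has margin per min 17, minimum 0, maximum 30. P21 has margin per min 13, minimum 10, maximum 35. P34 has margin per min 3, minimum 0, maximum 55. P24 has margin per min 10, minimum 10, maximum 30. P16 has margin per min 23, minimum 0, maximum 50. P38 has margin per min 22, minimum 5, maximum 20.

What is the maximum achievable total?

4150

Meeting every minimum uses 10+0+10+0+10+0+5 = 35 min, leaving 215.
Order the part types by margin per min: P16 23 > P38 22 > P32 19 > P33 17 > P21 13 > P24 10 > P34 3.
P16 takes 50 more to reach its cap of 50 — 165 left.
P38: +15 to 20 (cap) — 150 left.
P32: +55 to 65 (cap) — 95 left.
Give P33 30 more to hit its cap of 30 — 65 left.
Give P21 25 more to hit its cap of 35 — 40 left.
P24: +20 to 30 (cap) — 20 left.
Only 20 left; P34 takes them to reach 20.
Total = 19×65 + 17×30 + 13×35 + 3×20 + 10×30 + 23×50 + 22×20 = 4150.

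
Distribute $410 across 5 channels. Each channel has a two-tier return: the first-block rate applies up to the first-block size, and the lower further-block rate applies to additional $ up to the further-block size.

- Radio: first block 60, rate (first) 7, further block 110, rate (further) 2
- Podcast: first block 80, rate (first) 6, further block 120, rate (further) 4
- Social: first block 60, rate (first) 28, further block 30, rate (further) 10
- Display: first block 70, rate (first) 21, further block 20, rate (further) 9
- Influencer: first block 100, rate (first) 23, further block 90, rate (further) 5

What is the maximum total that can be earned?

Treat each block as its own option and order by rate: Social/T1 28 > Influencer/T1 23 > Display/T1 21 > Social/T2 10 > Display/T2 9 > Radio/T1 7 > Podcast/T1 6 > Influencer/T2 5 > Podcast/T2 4 > Radio/T2 2.
Social T1 at 28: fill all 60 ; 350 left.
Influencer/T1 (23): +100 ; 250 left.
Display T1 at 21: fill all 70 ; 180 left.
Social T2 at 10: fill all 30 ; 150 left.
Display/T2 (9): +20 ; 130 left.
Radio T1 at 7: fill all 60 ; 70 left.
Podcast T1 at 6: only 70 left, fill 70.
Total = 28×60 + 23×100 + 21×70 + 10×30 + 9×20 + 7×60 + 6×70 = 6770.

6770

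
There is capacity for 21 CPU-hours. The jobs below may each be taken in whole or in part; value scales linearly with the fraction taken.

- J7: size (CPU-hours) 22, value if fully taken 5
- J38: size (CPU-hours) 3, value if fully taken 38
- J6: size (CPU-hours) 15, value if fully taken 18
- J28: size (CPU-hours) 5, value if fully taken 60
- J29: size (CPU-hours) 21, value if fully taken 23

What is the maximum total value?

113.6

Sort by value density: J38 38/3≈12.7, J28 60/5≈12, J6 18/15≈1.2, J29 23/21≈1.1, J7 5/22≈0.227.
Take all of J38 (3 CPU-hours, value 38) → 18 CPU-hours left.
J28: take in full, 5 CPU-hours for value 60 → 13 left.
13 CPU-hours left: a 13/15 share of J6 gives 18×13/15 = 15.6.
Total value = 113.6.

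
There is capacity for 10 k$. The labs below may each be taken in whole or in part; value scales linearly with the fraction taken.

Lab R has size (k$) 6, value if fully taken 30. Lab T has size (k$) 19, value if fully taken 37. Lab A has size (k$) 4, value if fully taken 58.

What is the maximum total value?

Sort by value density: Lab A 58/4≈14.5, Lab R 30/6≈5, Lab T 37/19≈1.95.
All 4 k$ of Lab A fit (value 58) — 6 remain.
Lab R: take in full, 6 k$ for value 30 — 0 left.
Total value = 88.

88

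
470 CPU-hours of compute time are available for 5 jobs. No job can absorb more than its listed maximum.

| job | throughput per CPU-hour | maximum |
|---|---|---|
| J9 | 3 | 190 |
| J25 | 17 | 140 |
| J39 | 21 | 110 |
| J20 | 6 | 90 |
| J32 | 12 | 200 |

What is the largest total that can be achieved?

7210

Highest throughput per CPU-hour first: J39 21 > J25 17 > J32 12 > J20 6 > J9 3.
Give J39 110 to hit its cap of 110 → 360 left.
Give J25 140 to hit its cap of 140 → 220 left.
J32: +200 to 200 (cap) → 20 left.
J20 has room for 90 but only 20 remain, so it gets 20.
Total = 17×140 + 21×110 + 6×20 + 12×200 = 7210.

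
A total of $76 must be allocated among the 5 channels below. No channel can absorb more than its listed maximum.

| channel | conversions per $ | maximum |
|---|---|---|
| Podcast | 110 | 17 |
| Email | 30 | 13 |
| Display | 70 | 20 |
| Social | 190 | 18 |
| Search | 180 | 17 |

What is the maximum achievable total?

Highest conversions per $ first: Social 190 > Search 180 > Podcast 110 > Display 70 > Email 30.
Social takes 18 to reach its cap of 18 → 58 left.
Give Search 17 to hit its cap of 17 → 41 left.
Give Podcast 17 to hit its cap of 17 → 24 left.
Display: +20 to 20 (cap) → 4 left.
Email has room for 13 but only 4 remain, so it gets 4.
Total = 110×17 + 30×4 + 70×20 + 190×18 + 180×17 = 9870.

9870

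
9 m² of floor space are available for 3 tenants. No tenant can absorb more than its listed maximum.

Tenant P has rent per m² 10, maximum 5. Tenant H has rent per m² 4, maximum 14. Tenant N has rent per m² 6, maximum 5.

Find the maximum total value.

74

Order the tenants by rent per m²: Tenant P 10 > Tenant N 6 > Tenant H 4.
Give Tenant P 5 to hit its cap of 5 ; 4 left.
Tenant N: +4 (room for 5) → 4. Pool exhausted.
Total = 10×5 + 6×4 = 74.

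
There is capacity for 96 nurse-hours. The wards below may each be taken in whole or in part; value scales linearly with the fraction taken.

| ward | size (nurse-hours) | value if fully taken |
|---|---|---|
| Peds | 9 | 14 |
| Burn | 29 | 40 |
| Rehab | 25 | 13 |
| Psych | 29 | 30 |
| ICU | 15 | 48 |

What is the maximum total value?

139.28

Best value per unit of size first: ICU 48/15≈3.2, Peds 14/9≈1.56, Burn 40/29≈1.38, Psych 30/29≈1.03, Rehab 13/25≈0.52.
All 15 nurse-hours of ICU fit (value 48) → 81 remain.
Peds: take in full, 9 nurse-hours for value 14 → 72 left.
All 29 nurse-hours of Burn fit (value 40) → 43 remain.
All 29 nurse-hours of Psych fit (value 30) → 14 remain.
Fill the last 14 nurse-hours with part of Rehab: 14/25 of it earns 7.28.
Total value = 139.28.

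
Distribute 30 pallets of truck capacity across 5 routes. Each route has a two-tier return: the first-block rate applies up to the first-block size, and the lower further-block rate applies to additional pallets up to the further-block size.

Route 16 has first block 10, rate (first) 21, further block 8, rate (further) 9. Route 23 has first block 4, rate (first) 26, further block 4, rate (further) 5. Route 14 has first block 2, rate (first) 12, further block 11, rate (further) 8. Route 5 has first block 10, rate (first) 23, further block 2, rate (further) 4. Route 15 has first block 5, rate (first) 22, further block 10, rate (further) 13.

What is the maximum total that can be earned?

667

Rank every tier by rate: Route 23/T1 26 > Route 5/T1 23 > Route 15/T1 22 > Route 16/T1 21 > Route 15/T2 13 > Route 14/T1 12 > Route 16/T2 9 > Route 14/T2 8 > Route 23/T2 5 > Route 5/T2 4.
Route 23 T1 at 26: fill all 4 → 26 left.
Route 5/T1 (23): +10 → 16 left.
Route 15 T1 at 22: fill all 5 → 11 left.
Route 16/T1 (21): +10 → 1 left.
Route 15 T2 at 13: only 1 left, fill 1.
Total = 26×4 + 23×10 + 22×5 + 21×10 + 13×1 = 667.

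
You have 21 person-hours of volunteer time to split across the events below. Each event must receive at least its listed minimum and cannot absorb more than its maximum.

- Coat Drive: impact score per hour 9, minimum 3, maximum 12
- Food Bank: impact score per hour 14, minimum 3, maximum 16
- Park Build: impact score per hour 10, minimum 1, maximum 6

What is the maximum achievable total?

271

Meeting every minimum uses 3+3+1 = 7 person-hours, leaving 14.
Highest impact score per hour first: Food Bank 14 > Park Build 10 > Coat Drive 9.
Food Bank: +13 to 16 (cap) ; 1 left.
Park Build: +1 (room for 5) → 2. Pool exhausted.
Total = 9×3 + 14×16 + 10×2 = 271.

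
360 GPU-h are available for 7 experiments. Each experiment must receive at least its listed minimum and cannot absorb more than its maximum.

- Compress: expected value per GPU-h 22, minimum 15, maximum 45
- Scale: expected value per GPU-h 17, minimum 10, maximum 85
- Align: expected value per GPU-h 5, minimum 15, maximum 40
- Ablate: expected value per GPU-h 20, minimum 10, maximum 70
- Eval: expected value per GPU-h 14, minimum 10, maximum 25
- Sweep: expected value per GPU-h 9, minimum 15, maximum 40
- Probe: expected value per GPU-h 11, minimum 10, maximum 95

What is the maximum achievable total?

5530

Meeting every minimum uses 15+10+15+10+10+15+10 = 85 GPU-h, leaving 275.
Order the experiments by expected value per GPU-h: Compress 22 > Ablate 20 > Scale 17 > Eval 14 > Probe 11 > Sweep 9 > Align 5.
Give Compress 30 more to hit its cap of 45 → 245 left.
Ablate takes 60 more to reach its cap of 70 → 185 left.
Scale takes 75 more to reach its cap of 85 → 110 left.
Eval: +15 to 25 (cap) → 95 left.
Give Probe 85 more to hit its cap of 95 → 10 left.
Sweep has room for 25 more but only 10 remain, so it gets 25.
Total = 22×45 + 17×85 + 5×15 + 20×70 + 14×25 + 9×25 + 11×95 = 5530.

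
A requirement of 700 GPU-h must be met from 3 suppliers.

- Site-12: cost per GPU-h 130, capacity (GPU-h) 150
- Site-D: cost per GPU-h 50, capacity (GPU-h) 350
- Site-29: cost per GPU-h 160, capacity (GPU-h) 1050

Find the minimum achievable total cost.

Use suppliers in increasing cost order.
Site-D (50): use full 350 — 350 GPU-h to go.
Site-12 (130): use full 150 — 200 GPU-h to go.
Site-29 (160): take the remaining 200 — done.
Cost = 350×50 + 150×130 + 200×160 = 69000.

69000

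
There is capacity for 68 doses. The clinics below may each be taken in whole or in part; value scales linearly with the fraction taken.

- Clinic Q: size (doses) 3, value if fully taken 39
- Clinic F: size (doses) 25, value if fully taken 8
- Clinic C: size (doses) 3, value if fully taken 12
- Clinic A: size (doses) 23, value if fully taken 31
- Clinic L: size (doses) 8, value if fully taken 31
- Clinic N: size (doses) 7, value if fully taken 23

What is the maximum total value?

143.68

Rank by value-to-size ratio: Clinic Q 39/3≈13, Clinic C 12/3≈4, Clinic L 31/8≈3.88, Clinic N 23/7≈3.29, Clinic A 31/23≈1.35, Clinic F 8/25≈0.32.
All 3 doses of Clinic Q fit (value 39) ; 65 remain.
All 3 doses of Clinic C fit (value 12) ; 62 remain.
All 8 doses of Clinic L fit (value 31) ; 54 remain.
All 7 doses of Clinic N fit (value 23) ; 47 remain.
All 23 doses of Clinic A fit (value 31) ; 24 remain.
Fill the last 24 doses with part of Clinic F: 24/25 of it earns 7.68.
Total value = 143.68.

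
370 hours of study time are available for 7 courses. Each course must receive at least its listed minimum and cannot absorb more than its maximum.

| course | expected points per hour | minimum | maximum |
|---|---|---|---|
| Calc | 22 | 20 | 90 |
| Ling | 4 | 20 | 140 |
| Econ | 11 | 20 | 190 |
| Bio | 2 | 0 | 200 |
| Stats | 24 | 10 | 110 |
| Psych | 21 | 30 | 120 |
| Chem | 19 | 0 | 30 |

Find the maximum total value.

Meeting every minimum uses 20+20+20+0+10+30+0 = 100 hours, leaving 270.
Order the courses by expected points per hour: Stats 24 > Calc 22 > Psych 21 > Chem 19 > Econ 11 > Ling 4 > Bio 2.
Stats takes 100 more to reach its cap of 110 ; 170 left.
Give Calc 70 more to hit its cap of 90 ; 100 left.
Psych: +90 to 120 (cap) ; 10 left.
Chem: +10 (room for 30) → 10. Pool exhausted.
Total = 22×90 + 4×20 + 11×20 + 24×110 + 21×120 + 19×10 = 7630.

7630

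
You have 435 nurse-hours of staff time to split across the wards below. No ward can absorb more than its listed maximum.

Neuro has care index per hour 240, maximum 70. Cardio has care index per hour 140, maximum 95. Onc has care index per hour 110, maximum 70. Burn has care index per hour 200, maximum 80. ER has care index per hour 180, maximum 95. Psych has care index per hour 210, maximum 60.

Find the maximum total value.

Order the wards by care index per hour: Neuro 240 > Psych 210 > Burn 200 > ER 180 > Cardio 140 > Onc 110.
Give Neuro 70 to hit its cap of 70 → 365 left.
Psych takes 60 to reach its cap of 60 → 305 left.
Give Burn 80 to hit its cap of 80 → 225 left.
Give ER 95 to hit its cap of 95 → 130 left.
Cardio takes 95 to reach its cap of 95 → 35 left.
Onc has room for 70 but only 35 remain, so it gets 35.
Total = 240×70 + 140×95 + 110×35 + 200×80 + 180×95 + 210×60 = 79650.

79650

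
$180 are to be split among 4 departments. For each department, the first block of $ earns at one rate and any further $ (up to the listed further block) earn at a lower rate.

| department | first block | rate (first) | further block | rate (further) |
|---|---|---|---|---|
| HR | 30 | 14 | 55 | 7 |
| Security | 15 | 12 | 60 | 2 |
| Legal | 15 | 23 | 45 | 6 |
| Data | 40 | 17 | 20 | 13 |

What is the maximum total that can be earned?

2300

Treat each block as its own option and order by rate: Legal/tier1 23 > Data/tier1 17 > HR/tier1 14 > Data/tier2 13 > Security/tier1 12 > HR/tier2 7 > Legal/tier2 6 > Security/tier2 2.
Legal/tier1 (23): +15 ; 165 left.
Fill Data tier1 block (40 at 17) ; 125 left.
HR tier1 at 14: fill all 30 ; 95 left.
Data tier2 at 13: fill all 20 ; 75 left.
Fill Security tier1 block (15 at 12) ; 60 left.
HR/tier2 (7): +55 ; 5 left.
Legal tier2 at 6: only 5 left, fill 5.
Total = 23×15 + 17×40 + 14×30 + 13×20 + 12×15 + 7×55 + 6×5 = 2300.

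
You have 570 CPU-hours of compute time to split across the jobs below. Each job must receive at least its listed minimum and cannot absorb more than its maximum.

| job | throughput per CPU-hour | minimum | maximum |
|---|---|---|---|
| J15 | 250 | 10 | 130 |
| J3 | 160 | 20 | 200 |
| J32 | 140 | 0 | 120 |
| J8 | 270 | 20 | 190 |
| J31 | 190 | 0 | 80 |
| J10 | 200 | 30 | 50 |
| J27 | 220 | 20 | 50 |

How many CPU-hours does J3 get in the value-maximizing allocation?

Meeting every minimum uses 10+20+0+20+0+30+20 = 100 CPU-hours, leaving 470.
Highest throughput per CPU-hour first: J8 270 > J15 250 > J27 220 > J10 200 > J31 190 > J3 160 > J32 140.
Give J8 170 more to hit its cap of 190 — 300 left.
J15 takes 120 more to reach its cap of 130 — 180 left.
J27: +30 to 50 (cap) — 150 left.
J10 takes 20 more to reach its cap of 50 — 130 left.
Give J31 80 more to hit its cap of 80 — 50 left.
J3 has room for 180 more but only 50 remain, so it gets 70.

70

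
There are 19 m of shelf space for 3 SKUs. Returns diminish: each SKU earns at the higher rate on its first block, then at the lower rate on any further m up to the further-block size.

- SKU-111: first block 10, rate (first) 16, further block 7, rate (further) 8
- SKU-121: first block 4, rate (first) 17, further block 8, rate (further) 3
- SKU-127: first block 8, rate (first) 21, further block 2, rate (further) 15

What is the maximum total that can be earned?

Order all 6 blocks by rate: SKU-127/first 21 > SKU-121/first 17 > SKU-111/first 16 > SKU-127/second 15 > SKU-111/second 8 > SKU-121/second 3.
Fill SKU-127 first block (8 at 21) → 11 left.
Fill SKU-121 first block (4 at 17) → 7 left.
SKU-111/first: +7 of 10 at 16; pool empty.
Total = 21×8 + 17×4 + 16×7 = 348.

348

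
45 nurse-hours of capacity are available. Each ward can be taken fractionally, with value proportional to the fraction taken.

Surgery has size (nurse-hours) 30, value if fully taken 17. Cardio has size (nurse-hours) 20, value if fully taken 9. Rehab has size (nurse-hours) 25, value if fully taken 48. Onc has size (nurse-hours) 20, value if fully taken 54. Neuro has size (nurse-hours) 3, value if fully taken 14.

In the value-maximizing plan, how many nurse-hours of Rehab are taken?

22

Rank by value-to-size ratio: Neuro 14/3≈4.67, Onc 54/20≈2.7, Rehab 48/25≈1.92, Surgery 17/30≈0.567, Cardio 9/20≈0.45.
All 3 nurse-hours of Neuro fit (value 14) ; 42 remain.
All 20 nurse-hours of Onc fit (value 54) ; 22 remain.
22 nurse-hours left: a 22/25 share of Rehab gives 48×22/25 = 42.24.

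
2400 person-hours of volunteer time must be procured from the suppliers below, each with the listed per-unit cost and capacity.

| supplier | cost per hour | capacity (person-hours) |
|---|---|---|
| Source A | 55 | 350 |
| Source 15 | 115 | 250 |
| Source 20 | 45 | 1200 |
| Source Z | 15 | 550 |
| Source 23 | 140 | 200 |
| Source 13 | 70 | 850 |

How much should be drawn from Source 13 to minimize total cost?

300

Use suppliers in increasing cost order.
Take 550 from Source Z at 15 → need 1850 more.
Source 20 at 45: take all 1200 person-hours → 650 still needed.
Take 350 from Source A at 55 → need 300 more.
Source 13 at 70: take 300 of its 850 → requirement met.
Source 15, Source 23: unused.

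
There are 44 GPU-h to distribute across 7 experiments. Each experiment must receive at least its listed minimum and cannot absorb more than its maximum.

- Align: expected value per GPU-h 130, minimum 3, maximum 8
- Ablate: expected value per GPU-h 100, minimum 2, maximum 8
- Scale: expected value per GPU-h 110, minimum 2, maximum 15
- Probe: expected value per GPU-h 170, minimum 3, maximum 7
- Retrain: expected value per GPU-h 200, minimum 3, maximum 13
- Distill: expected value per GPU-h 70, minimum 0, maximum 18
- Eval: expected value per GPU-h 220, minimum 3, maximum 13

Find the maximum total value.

Meeting every minimum uses 3+2+2+3+3+0+3 = 16 GPU-h, leaving 28.
Highest expected value per GPU-h first: Eval 220 > Retrain 200 > Probe 170 > Align 130 > Scale 110 > Ablate 100 > Distill 70.
Eval: +10 to 13 (cap) — 18 left.
Give Retrain 10 more to hit its cap of 13 — 8 left.
Probe: +4 to 7 (cap) — 4 left.
Align: +4 (room for 5) → 7. Pool exhausted.
Total = 130×7 + 100×2 + 110×2 + 170×7 + 200×13 + 220×13 = 7980.

7980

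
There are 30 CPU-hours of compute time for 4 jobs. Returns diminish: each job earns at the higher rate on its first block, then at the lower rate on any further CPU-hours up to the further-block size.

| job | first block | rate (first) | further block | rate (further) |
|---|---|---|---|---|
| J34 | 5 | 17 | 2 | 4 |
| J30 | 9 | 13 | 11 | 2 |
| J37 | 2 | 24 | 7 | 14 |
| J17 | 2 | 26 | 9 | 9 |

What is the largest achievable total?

445

Rank every tier by rate: J17/T1 26 > J37/T1 24 > J34/T1 17 > J37/T2 14 > J30/T1 13 > J17/T2 9 > J34/T2 4 > J30/T2 2.
J17/T1 (26): +2 ; 28 left.
J37/T1 (24): +2 ; 26 left.
Fill J34 T1 block (5 at 17) ; 21 left.
J37 T2 at 14: fill all 7 ; 14 left.
Fill J30 T1 block (9 at 13) ; 5 left.
J17 T2 at 9: only 5 left, fill 5.
Total = 26×2 + 24×2 + 17×5 + 14×7 + 13×9 + 9×5 = 445.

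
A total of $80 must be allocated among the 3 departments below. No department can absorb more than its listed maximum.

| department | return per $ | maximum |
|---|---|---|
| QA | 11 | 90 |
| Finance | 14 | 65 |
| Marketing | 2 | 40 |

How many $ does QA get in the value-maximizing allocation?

Highest return per $ first: Finance 14 > QA 11 > Marketing 2.
Finance takes 65 to reach its cap of 65 → 15 left.
Only 15 left; QA takes them to reach 15.

15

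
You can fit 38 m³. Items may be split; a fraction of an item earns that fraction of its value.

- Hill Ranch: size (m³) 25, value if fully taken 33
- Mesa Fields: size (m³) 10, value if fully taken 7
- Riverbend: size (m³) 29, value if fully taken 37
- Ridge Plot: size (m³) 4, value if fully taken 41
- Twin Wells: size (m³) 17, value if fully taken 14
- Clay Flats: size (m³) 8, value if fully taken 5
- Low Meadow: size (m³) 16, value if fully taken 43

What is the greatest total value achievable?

Sort by value density: Ridge Plot 41/4≈10.2, Low Meadow 43/16≈2.69, Hill Ranch 33/25≈1.32, Riverbend 37/29≈1.28, Twin Wells 14/17≈0.824, Mesa Fields 7/10≈0.7, Clay Flats 5/8≈0.625.
Take all of Ridge Plot (4 m³, value 41) — 34 m³ left.
Low Meadow: take in full, 16 m³ for value 43 — 18 left.
18 m³ left: a 18/25 share of Hill Ranch gives 33×18/25 = 23.76.
Total value = 107.76.

107.76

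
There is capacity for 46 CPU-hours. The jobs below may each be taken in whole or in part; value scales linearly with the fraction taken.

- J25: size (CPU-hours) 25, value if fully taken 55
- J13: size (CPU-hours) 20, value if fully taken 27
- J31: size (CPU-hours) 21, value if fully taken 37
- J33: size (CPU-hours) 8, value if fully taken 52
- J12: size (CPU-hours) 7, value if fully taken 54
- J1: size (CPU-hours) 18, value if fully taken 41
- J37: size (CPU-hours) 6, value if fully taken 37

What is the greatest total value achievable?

199.4

Rank by value-to-size ratio: J12 54/7≈7.71, J33 52/8≈6.5, J37 37/6≈6.17, J1 41/18≈2.28, J25 55/25≈2.2, J31 37/21≈1.76, J13 27/20≈1.35.
All 7 CPU-hours of J12 fit (value 54) — 39 remain.
Take all of J33 (8 CPU-hours, value 52) — 31 CPU-hours left.
Take all of J37 (6 CPU-hours, value 37) — 25 CPU-hours left.
J1: take in full, 18 CPU-hours for value 41 — 7 left.
7 CPU-hours left: a 7/25 share of J25 gives 55×7/25 = 15.4.
Total value = 199.4.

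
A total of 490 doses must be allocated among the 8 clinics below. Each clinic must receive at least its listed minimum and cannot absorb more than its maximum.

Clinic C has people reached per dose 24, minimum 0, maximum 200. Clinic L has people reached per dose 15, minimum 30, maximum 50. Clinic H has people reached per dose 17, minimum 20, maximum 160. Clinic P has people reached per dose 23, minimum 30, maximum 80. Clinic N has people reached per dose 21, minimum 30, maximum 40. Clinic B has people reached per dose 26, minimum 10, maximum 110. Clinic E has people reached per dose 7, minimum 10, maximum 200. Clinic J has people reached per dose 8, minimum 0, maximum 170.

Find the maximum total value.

Meeting every minimum uses 0+30+20+30+30+10+10+0 = 130 doses, leaving 360.
Highest people reached per dose first: Clinic B 26 > Clinic C 24 > Clinic P 23 > Clinic N 21 > Clinic H 17 > Clinic L 15 > Clinic J 8 > Clinic E 7.
Clinic B: +100 to 110 (cap) → 260 left.
Clinic C: +200 to 200 (cap) → 60 left.
Clinic P: +50 to 80 (cap) → 10 left.
Clinic N takes 10 more to reach its cap of 40 → 0 left.
Total = 24×200 + 15×30 + 17×20 + 23×80 + 21×40 + 26×110 + 7×10 = 11200.

11200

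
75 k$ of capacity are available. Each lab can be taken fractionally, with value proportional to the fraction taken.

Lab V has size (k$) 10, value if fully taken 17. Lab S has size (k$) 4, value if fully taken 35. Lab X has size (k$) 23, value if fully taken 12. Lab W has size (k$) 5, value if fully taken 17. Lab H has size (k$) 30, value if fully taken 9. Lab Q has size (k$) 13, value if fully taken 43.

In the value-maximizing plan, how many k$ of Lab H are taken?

20

Rank by value-to-size ratio: Lab S 35/4≈8.75, Lab W 17/5≈3.4, Lab Q 43/13≈3.31, Lab V 17/10≈1.7, Lab X 12/23≈0.522, Lab H 9/30≈0.3.
All 4 k$ of Lab S fit (value 35) ; 71 remain.
Take all of Lab W (5 k$, value 17) ; 66 k$ left.
All 13 k$ of Lab Q fit (value 43) ; 53 remain.
All 10 k$ of Lab V fit (value 17) ; 43 remain.
All 23 k$ of Lab X fit (value 12) ; 20 remain.
Fill the last 20 k$ with part of Lab H: 20/30 of it earns 6.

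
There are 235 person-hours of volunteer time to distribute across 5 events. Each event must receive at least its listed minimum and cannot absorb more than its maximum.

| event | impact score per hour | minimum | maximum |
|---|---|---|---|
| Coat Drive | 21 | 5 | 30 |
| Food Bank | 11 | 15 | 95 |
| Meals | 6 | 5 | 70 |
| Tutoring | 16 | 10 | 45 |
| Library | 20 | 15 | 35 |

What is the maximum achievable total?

3275

Meeting every minimum uses 5+15+5+10+15 = 50 person-hours, leaving 185.
Order the events by impact score per hour: Coat Drive 21 > Library 20 > Tutoring 16 > Food Bank 11 > Meals 6.
Coat Drive: +25 to 30 (cap) ; 160 left.
Give Library 20 more to hit its cap of 35 ; 140 left.
Tutoring takes 35 more to reach its cap of 45 ; 105 left.
Food Bank takes 80 more to reach its cap of 95 ; 25 left.
Meals: +25 (room for 65) → 30. Pool exhausted.
Total = 21×30 + 11×95 + 6×30 + 16×45 + 20×35 = 3275.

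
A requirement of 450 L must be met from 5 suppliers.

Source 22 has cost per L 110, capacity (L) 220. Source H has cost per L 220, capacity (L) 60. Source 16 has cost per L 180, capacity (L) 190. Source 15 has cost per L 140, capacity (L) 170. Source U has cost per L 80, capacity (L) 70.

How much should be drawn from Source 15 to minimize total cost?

160

Use suppliers in increasing cost order.
Take 70 from Source U at 80 — need 380 more.
Source 22 at 110: take all 220 L — 160 still needed.
Source 15 (140): take the remaining 160 — done.
Source 16, Source H: unused.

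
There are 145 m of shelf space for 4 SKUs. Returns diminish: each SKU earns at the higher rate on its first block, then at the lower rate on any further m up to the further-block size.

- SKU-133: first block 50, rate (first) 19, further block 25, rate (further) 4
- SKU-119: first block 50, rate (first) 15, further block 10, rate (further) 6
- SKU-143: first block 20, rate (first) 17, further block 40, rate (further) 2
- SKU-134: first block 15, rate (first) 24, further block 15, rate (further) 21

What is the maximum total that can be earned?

2640

Treat each block as its own option and order by rate: SKU-134/tier1 24 > SKU-134/tier2 21 > SKU-133/tier1 19 > SKU-143/tier1 17 > SKU-119/tier1 15 > SKU-119/tier2 6 > SKU-133/tier2 4 > SKU-143/tier2 2.
Fill SKU-134 tier1 block (15 at 24) ; 130 left.
SKU-134 tier2 at 21: fill all 15 ; 115 left.
SKU-133/tier1 (19): +50 ; 65 left.
SKU-143/tier1 (17): +20 ; 45 left.
SKU-119 tier1 at 15: only 45 left, fill 45.
Total = 24×15 + 21×15 + 19×50 + 17×20 + 15×45 = 2640.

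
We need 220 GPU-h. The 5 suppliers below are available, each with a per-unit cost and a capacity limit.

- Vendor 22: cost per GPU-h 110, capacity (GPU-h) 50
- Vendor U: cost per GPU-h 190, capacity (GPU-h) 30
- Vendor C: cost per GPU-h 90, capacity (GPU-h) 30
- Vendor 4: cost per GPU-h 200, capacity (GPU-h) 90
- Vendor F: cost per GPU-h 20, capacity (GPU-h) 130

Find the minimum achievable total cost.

12700

Fill from the cheapest supplier first.
Vendor F at 20: take all 130 GPU-h ; 90 still needed.
Vendor C (90): use full 30 ; 60 GPU-h to go.
Vendor 22 (110): use full 50 ; 10 GPU-h to go.
Vendor U (190): take the remaining 10 ; done.
Vendor 4: unused.
Cost = 130×20 + 30×90 + 50×110 + 10×190 = 12700.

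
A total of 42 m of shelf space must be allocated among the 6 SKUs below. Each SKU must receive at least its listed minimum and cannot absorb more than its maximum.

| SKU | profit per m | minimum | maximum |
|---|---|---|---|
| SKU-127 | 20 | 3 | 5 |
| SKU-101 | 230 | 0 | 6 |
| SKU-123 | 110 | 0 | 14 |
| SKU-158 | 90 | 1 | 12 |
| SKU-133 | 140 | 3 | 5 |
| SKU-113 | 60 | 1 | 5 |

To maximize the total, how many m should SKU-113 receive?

Meeting every minimum uses 3+0+0+1+3+1 = 8 m, leaving 34.
Order the SKUs by profit per m: SKU-101 230 > SKU-133 140 > SKU-123 110 > SKU-158 90 > SKU-113 60 > SKU-127 20.
SKU-101 takes 6 more to reach its cap of 6 ; 28 left.
SKU-133 takes 2 more to reach its cap of 5 ; 26 left.
Give SKU-123 14 more to hit its cap of 14 ; 12 left.
Give SKU-158 11 more to hit its cap of 12 ; 1 left.
Only 1 left; SKU-113 takes them to reach 2.

2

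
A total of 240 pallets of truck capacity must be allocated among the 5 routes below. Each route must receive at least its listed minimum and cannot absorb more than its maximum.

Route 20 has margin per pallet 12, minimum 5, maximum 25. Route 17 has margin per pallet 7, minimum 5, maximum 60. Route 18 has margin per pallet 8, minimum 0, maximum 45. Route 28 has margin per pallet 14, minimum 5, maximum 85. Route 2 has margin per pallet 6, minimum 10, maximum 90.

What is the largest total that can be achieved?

Meeting every minimum uses 5+5+0+5+10 = 25 pallets, leaving 215.
Highest margin per pallet first: Route 28 14 > Route 20 12 > Route 18 8 > Route 17 7 > Route 2 6.
Give Route 28 80 more to hit its cap of 85 ; 135 left.
Give Route 20 20 more to hit its cap of 25 ; 115 left.
Route 18 takes 45 more to reach its cap of 45 ; 70 left.
Give Route 17 55 more to hit its cap of 60 ; 15 left.
Only 15 left; Route 2 takes them to reach 25.
Total = 12×25 + 7×60 + 8×45 + 14×85 + 6×25 = 2420.

2420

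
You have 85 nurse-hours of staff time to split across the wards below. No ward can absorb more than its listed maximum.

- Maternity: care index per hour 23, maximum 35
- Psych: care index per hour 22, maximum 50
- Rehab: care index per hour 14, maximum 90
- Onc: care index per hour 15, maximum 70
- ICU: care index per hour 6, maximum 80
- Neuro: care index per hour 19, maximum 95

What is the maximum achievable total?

Order the wards by care index per hour: Maternity 23 > Psych 22 > Neuro 19 > Onc 15 > Rehab 14 > ICU 6.
Give Maternity 35 to hit its cap of 35 — 50 left.
Give Psych 50 to hit its cap of 50 — 0 left.
Total = 23×35 + 22×50 = 1905.

1905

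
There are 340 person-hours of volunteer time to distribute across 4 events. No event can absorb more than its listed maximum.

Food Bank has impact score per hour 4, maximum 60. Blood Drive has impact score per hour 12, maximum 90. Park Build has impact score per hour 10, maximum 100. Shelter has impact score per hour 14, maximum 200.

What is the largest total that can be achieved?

Rank by impact score per hour: Shelter 14 > Blood Drive 12 > Park Build 10 > Food Bank 4.
Shelter: +200 to 200 (cap) ; 140 left.
Blood Drive takes 90 to reach its cap of 90 ; 50 left.
Only 50 left; Park Build takes them to reach 50.
Total = 12×90 + 10×50 + 14×200 = 4380.

4380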